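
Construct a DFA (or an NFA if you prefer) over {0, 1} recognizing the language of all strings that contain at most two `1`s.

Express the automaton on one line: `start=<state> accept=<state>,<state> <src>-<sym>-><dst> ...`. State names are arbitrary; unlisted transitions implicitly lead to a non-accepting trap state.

Count `1`s, saturating at 3: states q0 through q2 mean 0 through 2 `1`s seen; q3 means more than 2. Each `1` increments (capped at q3); other symbols loop. Accept from {q0, q1, q2}.
4 states suffice.
        0   1  
>* q0   q0  q1 
 * q1   q1  q2 
 * q2   q2  q3 
   q3   q3  q3 
(> = start, * = accepting)

start=q0 accept=q0,q1,q2 q0-0->q0 q0-1->q1 q1-0->q1 q1-1->q2 q2-0->q2 q2-1->q3 q3-0->q3 q3-1->q3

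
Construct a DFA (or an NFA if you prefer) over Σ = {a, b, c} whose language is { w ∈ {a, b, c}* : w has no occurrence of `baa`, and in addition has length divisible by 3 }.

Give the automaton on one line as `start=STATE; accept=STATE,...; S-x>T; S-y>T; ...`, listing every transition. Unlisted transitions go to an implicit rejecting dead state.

start=S0; accept=S0,S6,S7; S0-a>S1; S0-b>S2; S0-c>S1; S1-a>S3; S1-b>S4; S1-c>S3; S2-a>S5; S2-b>S4; S2-c>S3; S3-a>S0; S3-b>S6; S3-c>S0; S4-a>S7; S4-b>S6; S4-c>S0; S5-a>S8; S5-b>S6; S5-c>S0; S6-a>S9; S6-b>S2; S6-c>S1; S7-a>S8; S7-b>S2; S7-c>S1; S8-a>S8; S8-b>S8; S8-c>S8; S9-a>S8; S9-b>S4; S9-c>S3

Build one automaton per condition and run them in lockstep. One (4 states) tracks partial matches of the forbidden pattern `baa`; the other (3 states) tracks the input length modulo 3. Each combined state is a pair, one component from each; accept when both components accept. After merging equivalent states the machine shrinks.
With 10 states:
        a   b   c  
>* S0   S1  S2  S1 
   S1   S3  S4  S3 
   S2   S5  S4  S3 
   S3   S0  S6  S0 
   S4   S7  S6  S0 
   S5   S8  S6  S0 
 * S6   S9  S2  S1 
 * S7   S8  S2  S1 
   S8   S8  S8  S8 
   S9   S8  S4  S3 
(> = start, * = accepting)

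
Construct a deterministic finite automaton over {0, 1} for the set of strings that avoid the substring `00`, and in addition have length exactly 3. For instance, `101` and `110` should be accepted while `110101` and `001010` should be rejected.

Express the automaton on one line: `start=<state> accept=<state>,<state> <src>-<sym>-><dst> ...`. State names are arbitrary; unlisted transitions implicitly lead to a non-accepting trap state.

Handle the two conditions separately and then intersect. The first has 3 states tracking partial matches of the forbidden pattern `00`; the second has 5 states tracking the input length, saturating at 4. A product state is a pair (one from each), accepting exactly when both do. Minimizing collapses redundant product states.
A 7-state machine:
        0   1  
>  q0   q1  q2 
   q1   q3  q4 
   q2   q5  q4 
   q3   q3  q3 
   q4   q6  q6 
   q5   q3  q6 
 * q6   q3  q3 
(> = start, * = accepting)

start=q0 accept=q6 q0-0->q1 q0-1->q2 q1-0->q3 q1-1->q4 q2-0->q5 q2-1->q4 q3-0->q3 q3-1->q3 q4-0->q6 q4-1->q6 q5-0->q3 q5-1->q6 q6-0->q3 q6-1->q3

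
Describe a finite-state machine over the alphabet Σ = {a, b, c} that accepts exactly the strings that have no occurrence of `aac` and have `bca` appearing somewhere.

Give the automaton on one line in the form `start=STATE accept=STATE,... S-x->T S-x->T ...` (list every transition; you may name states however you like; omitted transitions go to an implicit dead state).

Handle the two conditions separately and then intersect. One (4 states) tracks partial matches of the forbidden pattern `aac`; the other (4 states) tracks whether and how much of `bca` has been seen. Each combined state is a pair, one component from each; accept when both components accept.
          a    b    c  
>  q0     q1   q2   q0 
   q1     q3   q2   q0 
   q2     q1   q2   q4 
   q3     q3   q2   q5 
   q4     q6   q2   q0 
   q5     q5   q7   q5 
 * q6     q8   q9   q9 
   q7     q5   q7  q10 
 * q8     q8   q9  q11 
 * q9     q6   q9   q9 
   q10   q11   q7   q5 
   q11   q11  q11  q11 
(> = start, * = accepting)

start=q0 accept=q6,q8,q9 q0-a->q1 q0-b->q2 q0-c->q0 q1-a->q3 q1-b->q2 q1-c->q0 q2-a->q1 q2-b->q2 q2-c->q4 q3-a->q3 q3-b->q2 q3-c->q5 q4-a->q6 q4-b->q2 q4-c->q0 q5-a->q5 q5-b->q7 q5-c->q5 q6-a->q8 q6-b->q9 q6-c->q9 q7-a->q5 q7-b->q7 q7-c->q10 q8-a->q8 q8-b->q9 q8-c->q11 q9-a->q6 q9-b->q9 q9-c->q9 q10-a->q11 q10-b->q7 q10-c->q5 q11-a->q11 q11-b->q11 q11-c->q11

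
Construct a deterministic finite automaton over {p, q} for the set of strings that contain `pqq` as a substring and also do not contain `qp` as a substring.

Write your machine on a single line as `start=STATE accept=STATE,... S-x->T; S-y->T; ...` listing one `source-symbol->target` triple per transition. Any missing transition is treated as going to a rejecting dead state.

start=s0; accept=s5; s0-p->s1; s0-q->s2; s1-p->s1; s1-q->s3; s2-p->s4; s2-q->s2; s3-p->s4; s3-q->s5; s4-p->s4; s4-q->s6; s5-p->s7; s5-q->s5; s6-p->s4; s6-q->s7; s7-p->s7; s7-q->s7

Run two small machines in parallel and take their product. One (4 states) tracks whether and how much of `pqq` has been seen; the other (3 states) tracks partial matches of the forbidden pattern `qp`. Each combined state is a pair, one component from each; accept when both components accept.
        p   q  
>  s0   s1  s2 
   s1   s1  s3 
   s2   s4  s2 
   s3   s4  s5 
   s4   s4  s6 
 * s5   s7  s5 
   s6   s4  s7 
   s7   s7  s7 
(> = start, * = accepting)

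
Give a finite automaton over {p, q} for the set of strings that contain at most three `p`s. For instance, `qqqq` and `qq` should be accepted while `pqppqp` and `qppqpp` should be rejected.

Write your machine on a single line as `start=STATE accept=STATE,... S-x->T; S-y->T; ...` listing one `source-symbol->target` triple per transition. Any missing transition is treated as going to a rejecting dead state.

start=A; accept=A,B,C,D; A-p->B; A-q->A; B-p->C; B-q->B; C-p->D; C-q->C; D-p->E; D-q->D; E-p->E; E-q->E

Count `p`s, saturating at 4: states A through D mean 0 through 3 `p`s seen; E means more than 3. Each `p` increments (capped at E); other symbols loop. Accept from {A, B, C, D}.
       p  q 
>* A   B  A 
 * B   C  B 
 * C   D  C 
 * D   E  D 
   E   E  E 
(> = start, * = accepting)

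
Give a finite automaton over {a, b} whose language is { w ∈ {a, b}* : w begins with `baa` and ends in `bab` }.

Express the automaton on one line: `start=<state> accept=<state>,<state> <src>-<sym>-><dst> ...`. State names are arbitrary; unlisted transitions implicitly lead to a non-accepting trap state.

start=S0 accept=S7 S0-a->S1 S0-b->S2 S1-a->S1 S1-b->S1 S2-a->S3 S2-b->S1 S3-a->S4 S3-b->S1 S4-a->S4 S4-b->S5 S5-a->S6 S5-b->S5 S6-a->S4 S6-b->S7 S7-a->S6 S7-b->S5

Build one automaton per condition and run them in lockstep. The first has 5 states tracking whether the input so far still matches the prefix `baa`; the second has 4 states tracking how much of the suffix `bab` has currently been matched. A product state is a pair (one from each), accepting exactly when both do. Minimizing collapses redundant product states.
With 8 states:
        a   b  
>  S0   S1  S2 
   S1   S1  S1 
   S2   S3  S1 
   S3   S4  S1 
   S4   S4  S5 
   S5   S6  S5 
   S6   S4  S7 
 * S7   S6  S5 
(> = start, * = accepting)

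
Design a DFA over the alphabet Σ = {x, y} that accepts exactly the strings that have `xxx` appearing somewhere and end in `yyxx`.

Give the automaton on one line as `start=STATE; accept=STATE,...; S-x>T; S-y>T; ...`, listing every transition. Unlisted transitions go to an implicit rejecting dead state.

Run two small machines in parallel and take their product. The first has 4 states tracking whether and how much of `xxx` has been seen; the second has 5 states tracking how much of the suffix `yyxx` has currently been matched. A product state is a pair (one from each), accepting exactly when both do.
A 12-state machine:
          x    y  
>  q0     q1   q2 
   q1     q3   q2 
   q2     q1   q4 
   q3     q5   q2 
   q4     q6   q4 
   q5     q5   q7 
   q6     q8   q2 
   q7     q5   q9 
   q8     q5   q2 
   q9    q10   q9 
   q10   q11   q7 
 * q11    q5   q7 
(> = start, * = accepting)

start=q0; accept=q11; q0-x>q1; q0-y>q2; q1-x>q3; q1-y>q2; q2-x>q1; q2-y>q4; q3-x>q5; q3-y>q2; q4-x>q6; q4-y>q4; q5-x>q5; q5-y>q7; q6-x>q8; q6-y>q2; q7-x>q5; q7-y>q9; q8-x>q5; q8-y>q2; q9-x>q10; q9-y>q9; q10-x>q11; q10-y>q7; q11-x>q5; q11-y>q7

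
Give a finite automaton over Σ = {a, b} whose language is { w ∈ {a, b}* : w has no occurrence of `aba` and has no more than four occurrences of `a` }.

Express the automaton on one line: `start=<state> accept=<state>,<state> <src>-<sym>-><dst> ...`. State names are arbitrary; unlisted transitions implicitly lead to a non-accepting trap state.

start=S0 accept=S0,S1,S2,S3,S4,S5,S7,S8,S9,S11,S13,S15,S18 S0-a->S1 S0-b->S0 S1-a->S2 S1-b->S3 S2-a->S4 S2-b->S5 S3-a->S6 S3-b->S7 S4-a->S8 S4-b->S9 S5-a->S10 S5-b->S11 S6-a->S10 S6-b->S6 S7-a->S2 S7-b->S7 S8-a->S12 S8-b->S13 S9-a->S14 S9-b->S15 S10-a->S14 S10-b->S10 S11-a->S4 S11-b->S11 S12-a->S12 S12-b->S16 S13-a->S17 S13-b->S18 S14-a->S17 S14-b->S14 S15-a->S8 S15-b->S15 S16-a->S17 S16-b->S19 S17-a->S17 S17-b->S17 S18-a->S12 S18-b->S18 S19-a->S12 S19-b->S19

Build one automaton per condition and run them in lockstep. The first has 4 states tracking partial matches of the forbidden pattern `aba`; the second has 6 states tracking the count of `a`s, saturating at 5. A product state is a pair (one from each), accepting exactly when both do.
          a    b  
>* S0     S1   S0 
 * S1     S2   S3 
 * S2     S4   S5 
 * S3     S6   S7 
 * S4     S8   S9 
 * S5    S10  S11 
   S6    S10   S6 
 * S7     S2   S7 
 * S8    S12  S13 
 * S9    S14  S15 
   S10   S14  S10 
 * S11    S4  S11 
   S12   S12  S16 
 * S13   S17  S18 
   S14   S17  S14 
 * S15    S8  S15 
   S16   S17  S19 
   S17   S17  S17 
 * S18   S12  S18 
   S19   S12  S19 
(> = start, * = accepting)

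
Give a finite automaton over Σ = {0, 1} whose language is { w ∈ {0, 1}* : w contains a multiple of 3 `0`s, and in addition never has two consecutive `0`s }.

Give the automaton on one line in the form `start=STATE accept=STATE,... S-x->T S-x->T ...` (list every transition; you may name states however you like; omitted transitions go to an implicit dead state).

start=q0 accept=q0,q8 q0-0->q1 q0-1->q0 q1-0->q2 q1-1->q3 q2-0->q4 q2-1->q2 q3-0->q5 q3-1->q3 q4-0->q6 q4-1->q4 q5-0->q4 q5-1->q7 q6-0->q2 q6-1->q6 q7-0->q8 q7-1->q7 q8-0->q6 q8-1->q0

Build one automaton per condition and run them in lockstep. The first has 3 states tracking the count of `0`s modulo 3; the second has 3 states tracking partial matches of the forbidden pattern `00`. A product state is a pair (one from each), accepting exactly when both do.
With 9 states:
        0   1  
>* q0   q1  q0 
   q1   q2  q3 
   q2   q4  q2 
   q3   q5  q3 
   q4   q6  q4 
   q5   q4  q7 
   q6   q2  q6 
   q7   q8  q7 
 * q8   q6  q0 
(> = start, * = accepting)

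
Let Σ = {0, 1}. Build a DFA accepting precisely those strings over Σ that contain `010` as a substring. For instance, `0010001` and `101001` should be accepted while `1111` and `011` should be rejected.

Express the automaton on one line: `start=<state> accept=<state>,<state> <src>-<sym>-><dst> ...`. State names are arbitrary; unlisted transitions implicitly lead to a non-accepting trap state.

Track how much of `010` has been matched so far: state s0 is no progress, s3 is the absorbing accept state reached once `010` has occurred. Intermediate states record partial matches; on a mismatch, fall back to the longest reusable overlap.
With 4 states:
        0   1  
>  s0   s1  s0 
   s1   s1  s2 
   s2   s3  s0 
 * s3   s3  s3 
(> = start, * = accepting)

start=s0 accept=s3 s0-0->s1 s0-1->s0 s1-0->s1 s1-1->s2 s2-0->s3 s2-1->s0 s3-0->s3 s3-1->s3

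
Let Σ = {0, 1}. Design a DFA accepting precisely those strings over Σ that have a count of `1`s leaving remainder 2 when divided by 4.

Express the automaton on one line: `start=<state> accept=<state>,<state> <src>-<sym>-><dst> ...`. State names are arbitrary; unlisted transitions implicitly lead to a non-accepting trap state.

Keep the running count of `1`s modulo 4: each `1` advances along the cycle S0 → S1 → S2 → S3 → S0 while other symbols loop. Accept at S2.
With 4 states:
        0   1  
>  S0   S0  S1 
   S1   S1  S2 
 * S2   S2  S3 
   S3   S3  S0 
(> = start, * = accepting)

start=S0 accept=S2 S0-0->S0 S0-1->S1 S1-0->S1 S1-1->S2 S2-0->S2 S2-1->S3 S3-0->S3 S3-1->S0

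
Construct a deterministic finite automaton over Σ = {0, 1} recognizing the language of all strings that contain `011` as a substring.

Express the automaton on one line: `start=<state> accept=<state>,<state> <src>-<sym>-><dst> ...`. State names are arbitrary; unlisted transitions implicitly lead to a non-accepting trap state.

start=S0 accept=S3 S0-0->S1 S0-1->S0 S1-0->S1 S1-1->S2 S2-0->S1 S2-1->S3 S3-0->S3 S3-1->S3

Track how much of `011` has been matched so far: state S0 is no progress, S3 is the absorbing accept state reached once `011` has occurred. Intermediate states record partial matches; on a mismatch, fall back to the longest reusable overlap.
A 4-state machine:
        0   1  
>  S0   S1  S0 
   S1   S1  S2 
   S2   S1  S3 
 * S3   S3  S3 
(> = start, * = accepting)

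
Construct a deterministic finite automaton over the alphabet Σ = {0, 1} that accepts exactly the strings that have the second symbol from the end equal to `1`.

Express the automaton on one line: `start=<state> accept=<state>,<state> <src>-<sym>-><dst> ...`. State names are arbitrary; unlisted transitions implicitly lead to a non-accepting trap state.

Because acceptance depends on a position counted from the end, the machine has to buffer the most recent 2 symbols. Make each state the string of the last up-to-2 symbols read; on input `x` shift the window left and append `x`. Accept when the buffered window has length 2 and begins with `1`.
A 7-state machine:
        0   1  
>  q0   q1  q2 
   q1   q3  q4 
   q2   q5  q6 
   q3   q3  q4 
   q4   q5  q6 
 * q5   q3  q4 
 * q6   q5  q6 
(> = start, * = accepting)

start=q0 accept=q5,q6 q0-0->q1 q0-1->q2 q1-0->q3 q1-1->q4 q2-0->q5 q2-1->q6 q3-0->q3 q3-1->q4 q4-0->q5 q4-1->q6 q5-0->q3 q5-1->q4 q6-0->q5 q6-1->q6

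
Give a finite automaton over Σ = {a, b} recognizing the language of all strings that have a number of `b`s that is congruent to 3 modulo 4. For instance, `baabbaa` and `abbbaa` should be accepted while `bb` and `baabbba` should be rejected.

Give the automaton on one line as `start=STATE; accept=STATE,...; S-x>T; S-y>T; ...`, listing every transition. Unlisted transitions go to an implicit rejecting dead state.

The only thing that matters is how many `b`s have appeared, reduced mod 4. Use one state per residue: q0 for 0, …, q3 for 3. Reading `b` moves to the next residue; anything else stays put. q3 is accepting.
        a   b  
>  q0   q0  q1 
   q1   q1  q2 
   q2   q2  q3 
 * q3   q3  q0 
(> = start, * = accepting)

start=q0; accept=q3; q0-a>q0; q0-b>q1; q1-a>q1; q1-b>q2; q2-a>q2; q2-b>q3; q3-a>q3; q3-b>q0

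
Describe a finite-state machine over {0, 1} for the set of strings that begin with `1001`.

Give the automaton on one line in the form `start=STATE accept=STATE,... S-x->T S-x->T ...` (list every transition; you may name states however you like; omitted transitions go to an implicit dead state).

start=s0 accept=s4 s0-0->s5 s0-1->s1 s1-0->s2 s1-1->s5 s2-0->s3 s2-1->s5 s3-0->s5 s3-1->s4 s4-0->s4 s4-1->s4 s5-0->s5 s5-1->s5

Check the first 4 symbols one by one: s0 through s3 record how many have matched `1001` so far; any wrong symbol goes to the dead state s5. After all 4 match we enter the accepting sink s4.
With 6 states:
        0   1  
>  s0   s5  s1 
   s1   s2  s5 
   s2   s3  s5 
   s3   s5  s4 
 * s4   s4  s4 
   s5   s5  s5 
(> = start, * = accepting)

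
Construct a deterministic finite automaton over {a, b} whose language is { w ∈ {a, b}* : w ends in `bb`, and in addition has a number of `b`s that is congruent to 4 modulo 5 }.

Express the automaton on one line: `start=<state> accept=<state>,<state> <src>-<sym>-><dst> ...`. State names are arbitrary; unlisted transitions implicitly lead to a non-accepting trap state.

Handle the two conditions separately and then intersect. One (3 states) tracks how much of the suffix `bb` has currently been matched; the other (5 states) tracks the count of `b`s modulo 5. Each combined state is a pair, one component from each; accept when both components accept.
With 15 states:
          a    b  
>  s0     s0   s1 
   s1     s2   s3 
   s2     s2   s4 
   s3     s5   s6 
   s4     s5   s6 
   s5     s5   s7 
   s6     s8   s9 
   s7     s8   s9 
   s8     s8  s10 
 * s9    s11  s12 
   s10   s11  s12 
   s11   s11  s13 
   s12    s0  s14 
   s13    s0  s14 
   s14    s2   s3 
(> = start, * = accepting)

start=s0 accept=s9 s0-a->s0 s0-b->s1 s1-a->s2 s1-b->s3 s2-a->s2 s2-b->s4 s3-a->s5 s3-b->s6 s4-a->s5 s4-b->s6 s5-a->s5 s5-b->s7 s6-a->s8 s6-b->s9 s7-a->s8 s7-b->s9 s8-a->s8 s8-b->s10 s9-a->s11 s9-b->s12 s10-a->s11 s10-b->s12 s11-a->s11 s11-b->s13 s12-a->s0 s12-b->s14 s13-a->s0 s13-b->s14 s14-a->s2 s14-b->s3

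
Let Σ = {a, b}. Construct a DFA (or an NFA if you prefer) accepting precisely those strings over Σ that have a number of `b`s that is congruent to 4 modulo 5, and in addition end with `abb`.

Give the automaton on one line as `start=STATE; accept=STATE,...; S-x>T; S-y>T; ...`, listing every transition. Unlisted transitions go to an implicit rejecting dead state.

Handle the two conditions separately and then intersect. One (5 states) tracks the count of `b`s modulo 5; the other (4 states) tracks how much of the suffix `abb` has currently been matched. Each combined state is a pair, one component from each; accept when both components accept. After merging equivalent states the machine shrinks.
An 8-state machine:
        a   b  
>  S0   S0  S1 
   S1   S1  S2 
   S2   S3  S4 
   S3   S3  S5 
   S4   S4  S6 
   S5   S4  S7 
   S6   S6  S0 
 * S7   S6  S0 
(> = start, * = accepting)

start=S0; accept=S7; S0-a>S0; S0-b>S1; S1-a>S1; S1-b>S2; S2-a>S3; S2-b>S4; S3-a>S3; S3-b>S5; S4-a>S4; S4-b>S6; S5-a>S4; S5-b>S7; S6-a>S6; S6-b>S0; S7-a>S6; S7-b>S0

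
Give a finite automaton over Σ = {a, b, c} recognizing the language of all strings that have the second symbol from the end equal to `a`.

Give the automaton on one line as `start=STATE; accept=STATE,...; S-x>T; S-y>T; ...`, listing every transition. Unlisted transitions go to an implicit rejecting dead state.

A DFA must remember the last 2 symbols (since which symbol is second-to-last isn't known until the input ends). Use one state per possible window of the last ≤2 symbols; accept from those whose window starts with `a`.
          a    b    c  
>  q0     q1   q2   q3 
   q1     q4   q5   q6 
   q2     q7   q8   q9 
   q3    q10  q11  q12 
 * q4     q4   q5   q6 
 * q5     q7   q8   q9 
 * q6    q10  q11  q12 
   q7     q4   q5   q6 
   q8     q7   q8   q9 
   q9    q10  q11  q12 
   q10    q4   q5   q6 
   q11    q7   q8   q9 
   q12   q10  q11  q12 
(> = start, * = accepting)

start=q0; accept=q4,q5,q6; q0-a>q1; q0-b>q2; q0-c>q3; q1-a>q4; q1-b>q5; q1-c>q6; q2-a>q7; q2-b>q8; q2-c>q9; q3-a>q10; q3-b>q11; q3-c>q12; q4-a>q4; q4-b>q5; q4-c>q6; q5-a>q7; q5-b>q8; q5-c>q9; q6-a>q10; q6-b>q11; q6-c>q12; q7-a>q4; q7-b>q5; q7-c>q6; q8-a>q7; q8-b>q8; q8-c>q9; q9-a>q10; q9-b>q11; q9-c>q12; q10-a>q4; q10-b>q5; q10-c>q6; q11-a>q7; q11-b>q8; q11-c>q9; q12-a>q10; q12-b>q11; q12-c>q12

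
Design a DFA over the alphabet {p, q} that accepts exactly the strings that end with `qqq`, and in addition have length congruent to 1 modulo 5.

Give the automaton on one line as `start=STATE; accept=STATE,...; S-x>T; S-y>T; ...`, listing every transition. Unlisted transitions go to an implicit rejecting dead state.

start=s0; accept=s7; s0-p>s1; s0-q>s1; s1-p>s2; s1-q>s2; s2-p>s3; s2-q>s3; s3-p>s4; s3-q>s5; s4-p>s0; s4-q>s0; s5-p>s0; s5-q>s6; s6-p>s1; s6-q>s7; s7-p>s2; s7-q>s2

Run two small machines in parallel and take their product. One (4 states) tracks how much of the suffix `qqq` has currently been matched; the other (5 states) tracks the input length modulo 5. Each combined state is a pair, one component from each; accept when both components accept. Minimizing collapses redundant product states.
        p   q  
>  s0   s1  s1 
   s1   s2  s2 
   s2   s3  s3 
   s3   s4  s5 
   s4   s0  s0 
   s5   s0  s6 
   s6   s1  s7 
 * s7   s2  s2 
(> = start, * = accepting)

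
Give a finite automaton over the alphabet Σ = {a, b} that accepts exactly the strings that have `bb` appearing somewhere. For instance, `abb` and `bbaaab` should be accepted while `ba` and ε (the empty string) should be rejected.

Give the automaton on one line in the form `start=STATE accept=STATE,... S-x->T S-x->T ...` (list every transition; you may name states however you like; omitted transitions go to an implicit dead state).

Track how much of `bb` has been matched so far: state q0 is no progress, q2 is the absorbing accept state reached once `bb` has occurred. Intermediate states record partial matches; on a mismatch, fall back to the longest reusable overlap.
A 3-state machine:
        a   b  
>  q0   q0  q1 
   q1   q0  q2 
 * q2   q2  q2 
(> = start, * = accepting)

start=q0 accept=q2 q0-a->q0 q0-b->q1 q1-a->q0 q1-b->q2 q2-a->q2 q2-b->q2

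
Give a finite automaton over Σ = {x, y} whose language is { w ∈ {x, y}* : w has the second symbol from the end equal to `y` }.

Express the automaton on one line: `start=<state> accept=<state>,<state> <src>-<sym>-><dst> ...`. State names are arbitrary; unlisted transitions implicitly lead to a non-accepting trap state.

start=q0 accept=q5,q6 q0-x->q1 q0-y->q2 q1-x->q3 q1-y->q4 q2-x->q5 q2-y->q6 q3-x->q3 q3-y->q4 q4-x->q5 q4-y->q6 q5-x->q3 q5-y->q4 q6-x->q5 q6-y->q6

Because acceptance depends on a position counted from the end, the machine has to buffer the most recent 2 symbols. Make each state the string of the last up-to-2 symbols read; on input `x` shift the window left and append `x`. Accept when the buffered window has length 2 and begins with `y`.
        x   y  
>  q0   q1  q2 
   q1   q3  q4 
   q2   q5  q6 
   q3   q3  q4 
   q4   q5  q6 
 * q5   q3  q4 
 * q6   q5  q6 
(> = start, * = accepting)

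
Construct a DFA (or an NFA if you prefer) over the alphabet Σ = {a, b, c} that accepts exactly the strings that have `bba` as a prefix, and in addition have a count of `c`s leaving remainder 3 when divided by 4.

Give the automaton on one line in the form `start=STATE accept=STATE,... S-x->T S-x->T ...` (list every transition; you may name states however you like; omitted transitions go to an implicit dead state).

Handle the two conditions separately and then intersect. The first has 5 states tracking whether the input so far still matches the prefix `bba`; the second has 4 states tracking the count of `c`s modulo 4. A product state is a pair (one from each), accepting exactly when both do.
An 11-state machine:
          a    b    c  
>  s0     s1   s2   s3 
   s1     s1   s1   s3 
   s2     s1   s4   s3 
   s3     s3   s3   s5 
   s4     s6   s1   s3 
   s5     s5   s5   s7 
   s6     s6   s6   s8 
   s7     s7   s7   s1 
   s8     s8   s8   s9 
   s9     s9   s9  s10 
 * s10   s10  s10   s6 
(> = start, * = accepting)

start=s0 accept=s10 s0-a->s1 s0-b->s2 s0-c->s3 s1-a->s1 s1-b->s1 s1-c->s3 s2-a->s1 s2-b->s4 s2-c->s3 s3-a->s3 s3-b->s3 s3-c->s5 s4-a->s6 s4-b->s1 s4-c->s3 s5-a->s5 s5-b->s5 s5-c->s7 s6-a->s6 s6-b->s6 s6-c->s8 s7-a->s7 s7-b->s7 s7-c->s1 s8-a->s8 s8-b->s8 s8-c->s9 s9-a->s9 s9-b->s9 s9-c->s10 s10-a->s10 s10-b->s10 s10-c->s6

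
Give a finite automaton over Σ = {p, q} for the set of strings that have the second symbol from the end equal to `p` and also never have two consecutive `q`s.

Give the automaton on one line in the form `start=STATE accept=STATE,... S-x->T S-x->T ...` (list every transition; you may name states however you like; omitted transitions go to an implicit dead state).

Run two small machines in parallel and take their product. One (7 states) tracks the last 2 symbols read; the other (3 states) tracks partial matches of the forbidden pattern `qq`. Each combined state is a pair, one component from each; accept when both components accept. Minimizing collapses redundant product states.
6 states suffice.
        p   q  
>  s0   s1  s2 
   s1   s3  s4 
   s2   s1  s5 
 * s3   s3  s4 
 * s4   s1  s5 
   s5   s5  s5 
(> = start, * = accepting)

start=s0 accept=s3,s4 s0-p->s1 s0-q->s2 s1-p->s3 s1-q->s4 s2-p->s1 s2-q->s5 s3-p->s3 s3-q->s4 s4-p->s1 s4-q->s5 s5-p->s5 s5-q->s5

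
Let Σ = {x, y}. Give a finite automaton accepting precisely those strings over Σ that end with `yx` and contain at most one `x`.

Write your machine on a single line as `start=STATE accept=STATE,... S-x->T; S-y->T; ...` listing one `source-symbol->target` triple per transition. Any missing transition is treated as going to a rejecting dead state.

start=q0; accept=q3; q0-x->q1; q0-y->q2; q1-x->q1; q1-y->q1; q2-x->q3; q2-y->q2; q3-x->q1; q3-y->q1

Handle the two conditions separately and then intersect. One (3 states) tracks how much of the suffix `yx` has currently been matched; the other (3 states) tracks the count of `x`s, saturating at 2. Each combined state is a pair, one component from each; accept when both components accept. After merging equivalent states the machine shrinks.
        x   y  
>  q0   q1  q2 
   q1   q1  q1 
   q2   q3  q2 
 * q3   q1  q1 
(> = start, * = accepting)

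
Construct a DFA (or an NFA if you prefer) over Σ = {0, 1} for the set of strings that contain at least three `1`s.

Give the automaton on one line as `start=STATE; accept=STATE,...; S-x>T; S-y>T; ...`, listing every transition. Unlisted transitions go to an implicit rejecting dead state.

Only the number of `1`s matters, and only up to 4. Make a chain s0 → s1 → s2 → s3 → s4 advanced by each `1` (with s4 absorbing); every other symbol self-loops. The accepting set is {s3, s4}.
        0   1  
>  s0   s0  s1 
   s1   s1  s2 
   s2   s2  s3 
 * s3   s3  s4 
 * s4   s4  s4 
(> = start, * = accepting)

start=s0; accept=s3,s4; s0-0>s0; s0-1>s1; s1-0>s1; s1-1>s2; s2-0>s2; s2-1>s3; s3-0>s3; s3-1>s4; s4-0>s4; s4-1>s4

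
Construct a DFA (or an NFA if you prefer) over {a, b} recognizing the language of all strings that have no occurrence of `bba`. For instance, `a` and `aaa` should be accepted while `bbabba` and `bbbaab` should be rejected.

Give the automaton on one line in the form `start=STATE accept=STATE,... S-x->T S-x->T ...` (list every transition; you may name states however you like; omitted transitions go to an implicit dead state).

start=S0 accept=S0,S1,S2 S0-a->S0 S0-b->S1 S1-a->S0 S1-b->S2 S2-a->S3 S2-b->S2 S3-a->S3 S3-b->S3

This is the complement of 'contains `bba`'. Use the same substring-matching states — S0 through S3 holding how much of `bba` has just been matched — but flip the accepting set: everything except the trap S3 accepts.
4 states suffice.
        a   b  
>* S0   S0  S1 
 * S1   S0  S2 
 * S2   S3  S2 
   S3   S3  S3 
(> = start, * = accepting)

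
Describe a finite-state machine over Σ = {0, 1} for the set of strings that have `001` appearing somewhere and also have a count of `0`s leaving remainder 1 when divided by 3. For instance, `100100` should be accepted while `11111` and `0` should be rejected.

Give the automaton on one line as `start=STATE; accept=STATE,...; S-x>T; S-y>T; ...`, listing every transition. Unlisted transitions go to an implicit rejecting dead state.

Run two small machines in parallel and take their product. The first has 4 states tracking whether and how much of `001` has been seen; the second has 3 states tracking the count of `0`s modulo 3. A product state is a pair (one from each), accepting exactly when both do.
With 12 states:
          0    1  
>  S0     S1   S0 
   S1     S2   S3 
   S2     S4   S5 
   S3     S6   S3 
   S4     S7   S8 
   S5     S8   S5 
   S6     S4   S9 
   S7     S2  S10 
   S8    S10   S8 
   S9    S11   S9 
 * S10    S5  S10 
   S11    S7   S0 
(> = start, * = accepting)

start=S0; accept=S10; S0-0>S1; S0-1>S0; S1-0>S2; S1-1>S3; S2-0>S4; S2-1>S5; S3-0>S6; S3-1>S3; S4-0>S7; S4-1>S8; S5-0>S8; S5-1>S5; S6-0>S4; S6-1>S9; S7-0>S2; S7-1>S10; S8-0>S10; S8-1>S8; S9-0>S11; S9-1>S9; S10-0>S5; S10-1>S10; S11-0>S7; S11-1>S0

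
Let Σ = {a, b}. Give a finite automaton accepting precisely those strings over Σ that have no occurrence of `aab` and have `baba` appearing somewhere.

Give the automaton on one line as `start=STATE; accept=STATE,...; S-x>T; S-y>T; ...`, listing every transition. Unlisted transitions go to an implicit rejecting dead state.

Build one automaton per condition and run them in lockstep. One (4 states) tracks partial matches of the forbidden pattern `aab`; the other (5 states) tracks whether and how much of `baba` has been seen. Each combined state is a pair, one component from each; accept when both components accept.
14 states suffice.
          a    b  
>  q0     q1   q2 
   q1     q3   q2 
   q2     q4   q2 
   q3     q3   q5 
   q4     q3   q6 
   q5     q7   q5 
   q6     q8   q2 
   q7     q9  q10 
 * q8    q11  q12 
   q9     q9   q5 
   q10   q13   q5 
 * q11   q11  q13 
 * q12    q8  q12 
   q13   q13  q13 
(> = start, * = accepting)

start=q0; accept=q8,q11,q12; q0-a>q1; q0-b>q2; q1-a>q3; q1-b>q2; q2-a>q4; q2-b>q2; q3-a>q3; q3-b>q5; q4-a>q3; q4-b>q6; q5-a>q7; q5-b>q5; q6-a>q8; q6-b>q2; q7-a>q9; q7-b>q10; q8-a>q11; q8-b>q12; q9-a>q9; q9-b>q5; q10-a>q13; q10-b>q5; q11-a>q11; q11-b>q13; q12-a>q8; q12-b>q12; q13-a>q13; q13-b>q13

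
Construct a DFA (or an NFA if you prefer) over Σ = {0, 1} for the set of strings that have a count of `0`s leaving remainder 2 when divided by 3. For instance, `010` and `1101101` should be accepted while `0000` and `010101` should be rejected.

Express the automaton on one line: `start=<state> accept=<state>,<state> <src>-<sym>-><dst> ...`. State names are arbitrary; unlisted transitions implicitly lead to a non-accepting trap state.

Keep the running count of `0`s modulo 3: each `0` advances along the cycle q0 → q1 → q2 → q0 while other symbols loop. Accept at q2.
A 3-state machine:
        0   1  
>  q0   q1  q0 
   q1   q2  q1 
 * q2   q0  q2 
(> = start, * = accepting)

start=q0 accept=q2 q0-0->q1 q0-1->q0 q1-0->q2 q1-1->q1 q2-0->q0 q2-1->q2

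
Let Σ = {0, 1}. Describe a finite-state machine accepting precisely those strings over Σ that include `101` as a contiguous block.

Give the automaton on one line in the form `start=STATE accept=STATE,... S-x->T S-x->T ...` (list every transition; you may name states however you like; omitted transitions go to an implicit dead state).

start=q0 accept=q3 q0-0->q0 q0-1->q1 q1-0->q2 q1-1->q1 q2-0->q0 q2-1->q3 q3-0->q3 q3-1->q3

States q0..q2 record the length of the longest prefix of `101` that matches the current input suffix. Reaching q3 means `101` has been seen, and we stay there forever. Accept from q3.
        0   1  
>  q0   q0  q1 
   q1   q2  q1 
   q2   q0  q3 
 * q3   q3  q3 
(> = start, * = accepting)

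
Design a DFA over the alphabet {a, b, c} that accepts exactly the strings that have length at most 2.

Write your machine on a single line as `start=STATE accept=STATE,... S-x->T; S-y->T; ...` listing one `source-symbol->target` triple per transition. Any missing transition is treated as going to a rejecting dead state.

We only need to distinguish lengths 0, 1, …, 2, and '>2'. Chain s0 → s1 → s2 → s3 on every symbol, with s3 looping. Accepting states: {s0, s1, s2}.
A 4-state machine:
        a   b   c  
>* s0   s1  s1  s1 
 * s1   s2  s2  s2 
 * s2   s3  s3  s3 
   s3   s3  s3  s3 
(> = start, * = accepting)

start=s0; accept=s0,s1,s2; s0-a->s1; s0-b->s1; s0-c->s1; s1-a->s2; s1-b->s2; s1-c->s2; s2-a->s3; s2-b->s3; s2-c->s3; s3-a->s3; s3-b->s3; s3-c->s3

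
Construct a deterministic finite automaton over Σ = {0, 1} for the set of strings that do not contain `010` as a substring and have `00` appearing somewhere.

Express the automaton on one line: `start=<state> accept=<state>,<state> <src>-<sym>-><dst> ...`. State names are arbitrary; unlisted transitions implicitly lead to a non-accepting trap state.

start=A accept=C,E,G A-0->B A-1->A B-0->C B-1->D C-0->C C-1->E D-0->F D-1->A E-0->F E-1->G F-0->F F-1->F G-0->C G-1->G

Handle the two conditions separately and then intersect. The first has 4 states tracking partial matches of the forbidden pattern `010`; the second has 3 states tracking whether and how much of `00` has been seen. A product state is a pair (one from each), accepting exactly when both do. Minimizing collapses redundant product states.
With 7 states:
       0  1 
>  A   B  A 
   B   C  D 
 * C   C  E 
   D   F  A 
 * E   F  G 
   F   F  F 
 * G   C  G 
(> = start, * = accepting)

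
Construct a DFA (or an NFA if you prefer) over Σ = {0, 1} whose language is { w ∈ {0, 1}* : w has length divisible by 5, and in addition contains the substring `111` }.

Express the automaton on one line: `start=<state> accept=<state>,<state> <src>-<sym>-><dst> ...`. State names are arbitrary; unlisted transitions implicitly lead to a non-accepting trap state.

Handle the two conditions separately and then intersect. One (5 states) tracks the input length modulo 5; the other (4 states) tracks whether and how much of `111` has been seen. Each combined state is a pair, one component from each; accept when both components accept.
          0    1  
>  q0     q1   q2 
   q1     q3   q4 
   q2     q3   q5 
   q3     q6   q7 
   q4     q6   q8 
   q5     q6   q9 
   q6    q10  q11 
   q7    q10  q12 
   q8    q10  q13 
   q9    q13  q13 
   q10    q0  q14 
   q11    q0  q15 
   q12    q0  q16 
   q13   q16  q16 
   q14    q1  q17 
   q15    q1  q18 
 * q16   q18  q18 
   q17    q3  q19 
   q18   q19  q19 
   q19    q9   q9 
(> = start, * = accepting)

start=q0 accept=q16 q0-0->q1 q0-1->q2 q1-0->q3 q1-1->q4 q2-0->q3 q2-1->q5 q3-0->q6 q3-1->q7 q4-0->q6 q4-1->q8 q5-0->q6 q5-1->q9 q6-0->q10 q6-1->q11 q7-0->q10 q7-1->q12 q8-0->q10 q8-1->q13 q9-0->q13 q9-1->q13 q10-0->q0 q10-1->q14 q11-0->q0 q11-1->q15 q12-0->q0 q12-1->q16 q13-0->q16 q13-1->q16 q14-0->q1 q14-1->q17 q15-0->q1 q15-1->q18 q16-0->q18 q16-1->q18 q17-0->q3 q17-1->q19 q18-0->q19 q18-1->q19 q19-0->q9 q19-1->q9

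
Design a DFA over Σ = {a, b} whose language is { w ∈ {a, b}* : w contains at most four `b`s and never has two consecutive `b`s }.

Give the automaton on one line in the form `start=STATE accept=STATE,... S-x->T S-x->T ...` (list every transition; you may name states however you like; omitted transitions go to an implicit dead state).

Build one automaton per condition and run them in lockstep. The first has 6 states tracking the count of `b`s, saturating at 5; the second has 3 states tracking partial matches of the forbidden pattern `bb`. A product state is a pair (one from each), accepting exactly when both do. After merging equivalent states the machine shrinks.
        a   b  
>* q0   q0  q1 
 * q1   q2  q3 
 * q2   q2  q4 
   q3   q3  q3 
 * q4   q5  q3 
 * q5   q5  q6 
 * q6   q7  q3 
 * q7   q7  q8 
 * q8   q8  q3 
(> = start, * = accepting)

start=q0 accept=q0,q1,q2,q4,q5,q6,q7,q8 q0-a->q0 q0-b->q1 q1-a->q2 q1-b->q3 q2-a->q2 q2-b->q4 q3-a->q3 q3-b->q3 q4-a->q5 q4-b->q3 q5-a->q5 q5-b->q6 q6-a->q7 q6-b->q3 q7-a->q7 q7-b->q8 q8-a->q8 q8-b->q3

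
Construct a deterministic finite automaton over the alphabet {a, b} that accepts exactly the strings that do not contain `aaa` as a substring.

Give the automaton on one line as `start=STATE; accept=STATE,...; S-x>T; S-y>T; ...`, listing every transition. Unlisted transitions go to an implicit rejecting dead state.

start=q0; accept=q0,q1,q2; q0-a>q1; q0-b>q0; q1-a>q2; q1-b>q0; q2-a>q3; q2-b>q0; q3-a>q3; q3-b>q3

This is the complement of 'contains `aaa`'. Use the same substring-matching states — q0 through q3 holding how much of `aaa` has just been matched — but flip the accepting set: everything except the trap q3 accepts.
With 4 states:
        a   b  
>* q0   q1  q0 
 * q1   q2  q0 
 * q2   q3  q0 
   q3   q3  q3 
(> = start, * = accepting)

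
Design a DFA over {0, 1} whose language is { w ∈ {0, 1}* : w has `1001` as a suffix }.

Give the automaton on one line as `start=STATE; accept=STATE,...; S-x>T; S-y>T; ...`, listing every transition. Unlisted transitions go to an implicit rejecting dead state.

Remember how much of `1001` the current input suffix matches. State q0 means no match yet; q1 means the last symbol is `1`; q2 means the last 2 symbols are `10`; q3 means the last 3 symbols are `100`; q4 means the last 4 symbols are `1001`. Only q4 accepts. On a mismatch, fall back to the longest proper suffix that is still a prefix of `1001`.
5 states suffice.
        0   1  
>  q0   q0  q1 
   q1   q2  q1 
   q2   q3  q1 
   q3   q0  q4 
 * q4   q2  q1 
(> = start, * = accepting)

start=q0; accept=q4; q0-0>q0; q0-1>q1; q1-0>q2; q1-1>q1; q2-0>q3; q2-1>q1; q3-0>q0; q3-1>q4; q4-0>q2; q4-1>q1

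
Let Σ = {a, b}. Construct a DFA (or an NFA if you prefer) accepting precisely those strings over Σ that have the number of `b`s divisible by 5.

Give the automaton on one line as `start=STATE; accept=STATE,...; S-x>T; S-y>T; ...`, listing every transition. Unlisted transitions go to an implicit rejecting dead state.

The only thing that matters is how many `b`s have appeared, reduced mod 5. Use one state per residue: q0 for 0, …, q4 for 4. Reading `b` moves to the next residue; anything else stays put. q0 is accepting.
With 5 states:
        a   b  
>* q0   q0  q1 
   q1   q1  q2 
   q2   q2  q3 
   q3   q3  q4 
   q4   q4  q0 
(> = start, * = accepting)

start=q0; accept=q0; q0-a>q0; q0-b>q1; q1-a>q1; q1-b>q2; q2-a>q2; q2-b>q3; q3-a>q3; q3-b>q4; q4-a>q4; q4-b>q0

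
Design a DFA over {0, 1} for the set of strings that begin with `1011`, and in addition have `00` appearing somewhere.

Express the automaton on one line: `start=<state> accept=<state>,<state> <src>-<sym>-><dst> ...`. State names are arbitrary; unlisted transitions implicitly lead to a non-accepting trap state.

start=q0 accept=q9 q0-0->q1 q0-1->q2 q1-0->q3 q1-1->q4 q2-0->q5 q2-1->q4 q3-0->q3 q3-1->q3 q4-0->q1 q4-1->q4 q5-0->q3 q5-1->q6 q6-0->q1 q6-1->q7 q7-0->q8 q7-1->q7 q8-0->q9 q8-1->q7 q9-0->q9 q9-1->q9

Run two small machines in parallel and take their product. One (6 states) tracks whether the input so far still matches the prefix `1011`; the other (3 states) tracks whether and how much of `00` has been seen. Each combined state is a pair, one component from each; accept when both components accept.
With 10 states:
        0   1  
>  q0   q1  q2 
   q1   q3  q4 
   q2   q5  q4 
   q3   q3  q3 
   q4   q1  q4 
   q5   q3  q6 
   q6   q1  q7 
   q7   q8  q7 
   q8   q9  q7 
 * q9   q9  q9 
(> = start, * = accepting)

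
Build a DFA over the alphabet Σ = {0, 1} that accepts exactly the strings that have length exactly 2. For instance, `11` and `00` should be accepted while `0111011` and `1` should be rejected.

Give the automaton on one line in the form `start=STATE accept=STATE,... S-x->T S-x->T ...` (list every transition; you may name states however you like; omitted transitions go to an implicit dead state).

start=S0 accept=S2 S0-0->S1 S0-1->S1 S1-0->S2 S1-1->S2 S2-0->S3 S2-1->S3 S3-0->S3 S3-1->S3

We only need to distinguish lengths 0, 1, …, 2, and '>2'. Chain S0 → S1 → S2 → S3 on every symbol, with S3 looping. Accepting states: {S2}.
        0   1  
>  S0   S1  S1 
   S1   S2  S2 
 * S2   S3  S3 
   S3   S3  S3 
(> = start, * = accepting)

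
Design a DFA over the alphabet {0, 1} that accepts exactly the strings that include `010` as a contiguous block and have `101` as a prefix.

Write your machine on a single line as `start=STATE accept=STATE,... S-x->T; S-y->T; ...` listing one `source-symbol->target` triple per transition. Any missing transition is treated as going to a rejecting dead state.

start=q0; accept=q8; q0-0->q1; q0-1->q2; q1-0->q1; q1-1->q3; q2-0->q4; q2-1->q5; q3-0->q6; q3-1->q5; q4-0->q1; q4-1->q7; q5-0->q1; q5-1->q5; q6-0->q6; q6-1->q6; q7-0->q8; q7-1->q9; q8-0->q8; q8-1->q8; q9-0->q10; q9-1->q9; q10-0->q10; q10-1->q7

Handle the two conditions separately and then intersect. The first has 4 states tracking whether and how much of `010` has been seen; the second has 5 states tracking whether the input so far still matches the prefix `101`. A product state is a pair (one from each), accepting exactly when both do.
          0    1  
>  q0     q1   q2 
   q1     q1   q3 
   q2     q4   q5 
   q3     q6   q5 
   q4     q1   q7 
   q5     q1   q5 
   q6     q6   q6 
   q7     q8   q9 
 * q8     q8   q8 
   q9    q10   q9 
   q10   q10   q7 
(> = start, * = accepting)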